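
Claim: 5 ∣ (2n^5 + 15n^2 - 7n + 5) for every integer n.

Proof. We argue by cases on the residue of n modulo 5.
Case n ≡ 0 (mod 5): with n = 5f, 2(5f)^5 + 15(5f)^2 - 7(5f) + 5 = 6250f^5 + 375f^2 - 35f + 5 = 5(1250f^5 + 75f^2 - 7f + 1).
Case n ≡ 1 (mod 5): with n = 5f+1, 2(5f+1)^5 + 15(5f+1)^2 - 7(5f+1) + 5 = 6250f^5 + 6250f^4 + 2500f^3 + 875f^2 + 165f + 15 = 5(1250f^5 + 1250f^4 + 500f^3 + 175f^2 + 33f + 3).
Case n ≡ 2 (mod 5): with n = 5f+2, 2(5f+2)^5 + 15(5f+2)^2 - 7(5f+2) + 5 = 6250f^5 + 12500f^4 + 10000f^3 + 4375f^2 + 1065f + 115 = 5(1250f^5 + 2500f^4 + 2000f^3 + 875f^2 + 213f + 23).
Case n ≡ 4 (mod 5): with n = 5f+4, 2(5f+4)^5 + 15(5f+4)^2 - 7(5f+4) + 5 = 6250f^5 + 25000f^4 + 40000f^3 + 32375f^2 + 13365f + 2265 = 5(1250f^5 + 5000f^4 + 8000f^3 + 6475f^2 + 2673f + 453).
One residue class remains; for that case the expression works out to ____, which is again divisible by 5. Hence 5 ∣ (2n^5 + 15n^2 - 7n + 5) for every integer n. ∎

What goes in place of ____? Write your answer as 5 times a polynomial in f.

The residues treated are {0, 1, 2, 4}, so the missing case is n ≡ 3 (mod 5); write n = 5f+3.
Then 2(5f+3)^5 + 15(5f+3)^2 - 7(5f+3) + 5 = 6250f^5 + 18750f^4 + 22500f^3 + 13875f^2 + 4465f + 605 = 5(1250f^5 + 3750f^4 + 4500f^3 + 2775f^2 + 893f + 121).

5(1250f^5 + 3750f^4 + 4500f^3 + 2775f^2 + 893f + 121)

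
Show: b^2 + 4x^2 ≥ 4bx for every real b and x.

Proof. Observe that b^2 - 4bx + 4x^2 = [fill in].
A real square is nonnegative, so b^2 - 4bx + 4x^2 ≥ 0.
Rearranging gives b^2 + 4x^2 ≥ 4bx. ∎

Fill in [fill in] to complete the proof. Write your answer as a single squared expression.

The leading and trailing coefficients are 1^2 and 2^2, and 4 = 2·1·2, so the trinomial is (b - 2x)^2.
Hence b^2 - 4bx + 4x^2 ≥ 0.

(b - 2x)^2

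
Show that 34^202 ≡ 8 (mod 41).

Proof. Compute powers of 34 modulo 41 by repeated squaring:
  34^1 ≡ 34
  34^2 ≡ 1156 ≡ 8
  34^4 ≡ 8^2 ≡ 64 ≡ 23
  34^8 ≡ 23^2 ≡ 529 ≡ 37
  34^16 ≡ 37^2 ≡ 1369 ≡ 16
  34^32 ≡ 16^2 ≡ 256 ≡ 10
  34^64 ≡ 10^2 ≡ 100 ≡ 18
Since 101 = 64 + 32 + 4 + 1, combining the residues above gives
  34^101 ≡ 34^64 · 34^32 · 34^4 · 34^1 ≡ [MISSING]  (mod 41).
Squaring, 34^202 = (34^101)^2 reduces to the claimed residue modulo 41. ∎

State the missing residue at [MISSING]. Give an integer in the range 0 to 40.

34^64 · 34^32 · 34^4 · 34^1 ≡ 18 · 10 · 23 · 34 = 140760.
140760 mod 41 = 7, so 34^101 ≡ 7 (mod 41).

7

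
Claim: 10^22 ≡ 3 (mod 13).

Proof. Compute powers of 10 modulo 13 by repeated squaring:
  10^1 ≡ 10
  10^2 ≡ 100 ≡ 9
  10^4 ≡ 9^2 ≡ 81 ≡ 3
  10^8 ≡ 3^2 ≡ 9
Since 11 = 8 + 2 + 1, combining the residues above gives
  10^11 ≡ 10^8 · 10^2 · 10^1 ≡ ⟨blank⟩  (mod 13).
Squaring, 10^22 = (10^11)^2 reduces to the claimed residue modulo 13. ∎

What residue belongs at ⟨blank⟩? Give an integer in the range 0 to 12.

10^8 · 10^2 · 10^1 ≡ 9 · 9 · 10 = 810.
810 mod 13 = 4, so 10^11 ≡ 4 (mod 13).

4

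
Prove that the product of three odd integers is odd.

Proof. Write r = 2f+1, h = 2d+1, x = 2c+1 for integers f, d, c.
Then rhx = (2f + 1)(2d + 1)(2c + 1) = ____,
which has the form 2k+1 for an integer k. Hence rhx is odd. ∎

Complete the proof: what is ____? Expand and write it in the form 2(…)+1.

2(4cdf + 2cd + 2cf + c + 2df + d + f) + 1

Expanding: (2f + 1)(2d + 1)(2c + 1) = 8cdf + 4cd + 4cf + 2c + 4df + 2d + 2f + 1.
Every term except the constant is even, so this is 2(4cdf + 2cd + 2cf + c + 2df + d + f) + 1,
and 4cdf + 2cd + 2cf + c + 2df + d + f ∈ ℤ gives the required form.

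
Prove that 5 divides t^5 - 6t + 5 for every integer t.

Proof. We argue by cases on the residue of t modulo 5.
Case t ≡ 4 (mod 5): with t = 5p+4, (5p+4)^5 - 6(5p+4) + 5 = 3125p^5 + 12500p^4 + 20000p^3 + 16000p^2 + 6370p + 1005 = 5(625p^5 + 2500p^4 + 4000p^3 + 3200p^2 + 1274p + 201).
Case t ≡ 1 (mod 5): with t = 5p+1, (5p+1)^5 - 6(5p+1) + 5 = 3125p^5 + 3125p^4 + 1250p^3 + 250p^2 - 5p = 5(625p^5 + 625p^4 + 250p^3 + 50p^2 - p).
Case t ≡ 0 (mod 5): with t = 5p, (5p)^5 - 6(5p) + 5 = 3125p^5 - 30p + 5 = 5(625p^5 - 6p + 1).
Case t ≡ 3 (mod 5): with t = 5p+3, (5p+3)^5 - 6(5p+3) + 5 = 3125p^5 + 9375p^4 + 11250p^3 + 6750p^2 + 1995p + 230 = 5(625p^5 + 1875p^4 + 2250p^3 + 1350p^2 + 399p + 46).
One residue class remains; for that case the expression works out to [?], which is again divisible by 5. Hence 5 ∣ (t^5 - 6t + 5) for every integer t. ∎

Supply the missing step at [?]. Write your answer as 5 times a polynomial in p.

The residues treated are {4, 1, 0, 3}, so the missing case is t ≡ 2 (mod 5); write t = 5p+2.
Then (5p+2)^5 - 6(5p+2) + 5 = 3125p^5 + 6250p^4 + 5000p^3 + 2000p^2 + 370p + 25 = 5(625p^5 + 1250p^4 + 1000p^3 + 400p^2 + 74p + 5).

5(625p^5 + 1250p^4 + 1000p^3 + 400p^2 + 74p + 5)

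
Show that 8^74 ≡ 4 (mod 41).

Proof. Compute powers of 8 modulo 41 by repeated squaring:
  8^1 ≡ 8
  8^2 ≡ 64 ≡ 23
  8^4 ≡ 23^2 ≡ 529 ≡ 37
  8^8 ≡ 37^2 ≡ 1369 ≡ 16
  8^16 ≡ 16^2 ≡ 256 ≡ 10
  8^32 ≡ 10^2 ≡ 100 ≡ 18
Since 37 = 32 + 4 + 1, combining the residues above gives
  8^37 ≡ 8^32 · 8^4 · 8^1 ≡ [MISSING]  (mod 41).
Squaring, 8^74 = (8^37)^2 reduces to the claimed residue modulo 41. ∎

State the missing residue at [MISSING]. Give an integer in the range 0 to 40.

8^32 · 8^4 · 8^1 ≡ 18 · 37 · 8 = 5328.
5328 mod 41 = 39, so 8^37 ≡ 39 (mod 41).

39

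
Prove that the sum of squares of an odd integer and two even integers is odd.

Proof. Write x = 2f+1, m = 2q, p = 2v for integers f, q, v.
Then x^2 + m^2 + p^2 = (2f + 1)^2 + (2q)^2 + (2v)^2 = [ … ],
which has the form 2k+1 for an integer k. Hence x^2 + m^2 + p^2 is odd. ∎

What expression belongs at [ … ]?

2(2f^2 + 2f + 2q^2 + 2v^2) + 1

Expanding: (2f + 1)^2 + (2q)^2 + (2v)^2 = 4f^2 + 4f + 4q^2 + 4v^2 + 1.
Every term except the constant is even, so this is 2(2f^2 + 2f + 2q^2 + 2v^2) + 1,
and 2f^2 + 2f + 2q^2 + 2v^2 ∈ ℤ gives the required form.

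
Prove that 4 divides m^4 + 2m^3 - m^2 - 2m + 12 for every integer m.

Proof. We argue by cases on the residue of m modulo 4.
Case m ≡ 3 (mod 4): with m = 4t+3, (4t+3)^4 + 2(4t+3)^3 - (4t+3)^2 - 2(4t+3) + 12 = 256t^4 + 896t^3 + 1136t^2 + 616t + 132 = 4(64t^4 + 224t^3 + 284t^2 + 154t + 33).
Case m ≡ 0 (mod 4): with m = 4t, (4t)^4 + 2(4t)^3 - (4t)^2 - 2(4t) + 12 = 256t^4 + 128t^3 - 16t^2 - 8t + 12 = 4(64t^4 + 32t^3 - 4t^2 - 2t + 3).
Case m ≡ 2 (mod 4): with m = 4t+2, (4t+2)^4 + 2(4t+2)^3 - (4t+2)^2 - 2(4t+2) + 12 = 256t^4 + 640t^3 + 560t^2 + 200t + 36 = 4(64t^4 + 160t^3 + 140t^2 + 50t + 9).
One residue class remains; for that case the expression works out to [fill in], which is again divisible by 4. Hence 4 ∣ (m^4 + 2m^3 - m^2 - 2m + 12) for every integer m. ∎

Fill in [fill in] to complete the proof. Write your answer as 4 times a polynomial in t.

4(64t^4 + 96t^3 + 44t^2 + 6t + 3)

The residues treated are {3, 0, 2}, so the missing case is m ≡ 1 (mod 4); write m = 4t+1.
Then (4t+1)^4 + 2(4t+1)^3 - (4t+1)^2 - 2(4t+1) + 12 = 256t^4 + 384t^3 + 176t^2 + 24t + 12 = 4(64t^4 + 96t^3 + 44t^2 + 6t + 3).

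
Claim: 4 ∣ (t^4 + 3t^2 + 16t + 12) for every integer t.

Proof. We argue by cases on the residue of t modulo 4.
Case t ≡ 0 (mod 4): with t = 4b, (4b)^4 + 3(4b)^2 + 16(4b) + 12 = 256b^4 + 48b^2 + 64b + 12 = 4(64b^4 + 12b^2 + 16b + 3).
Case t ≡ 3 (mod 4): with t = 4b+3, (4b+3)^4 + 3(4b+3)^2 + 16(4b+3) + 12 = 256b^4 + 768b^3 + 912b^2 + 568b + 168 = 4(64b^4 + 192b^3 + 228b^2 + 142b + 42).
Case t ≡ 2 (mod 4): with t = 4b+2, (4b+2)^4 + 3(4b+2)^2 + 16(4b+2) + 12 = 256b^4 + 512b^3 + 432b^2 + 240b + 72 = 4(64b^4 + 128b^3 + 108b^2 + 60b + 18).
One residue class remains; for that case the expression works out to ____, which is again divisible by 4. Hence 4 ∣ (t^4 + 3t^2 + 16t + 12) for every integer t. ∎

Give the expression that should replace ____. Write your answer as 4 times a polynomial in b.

4(64b^4 + 64b^3 + 36b^2 + 26b + 8)

The residues treated are {0, 3, 2}, so the missing case is t ≡ 1 (mod 4); write t = 4b+1.
Then (4b+1)^4 + 3(4b+1)^2 + 16(4b+1) + 12 = 256b^4 + 256b^3 + 144b^2 + 104b + 32 = 4(64b^4 + 64b^3 + 36b^2 + 26b + 8).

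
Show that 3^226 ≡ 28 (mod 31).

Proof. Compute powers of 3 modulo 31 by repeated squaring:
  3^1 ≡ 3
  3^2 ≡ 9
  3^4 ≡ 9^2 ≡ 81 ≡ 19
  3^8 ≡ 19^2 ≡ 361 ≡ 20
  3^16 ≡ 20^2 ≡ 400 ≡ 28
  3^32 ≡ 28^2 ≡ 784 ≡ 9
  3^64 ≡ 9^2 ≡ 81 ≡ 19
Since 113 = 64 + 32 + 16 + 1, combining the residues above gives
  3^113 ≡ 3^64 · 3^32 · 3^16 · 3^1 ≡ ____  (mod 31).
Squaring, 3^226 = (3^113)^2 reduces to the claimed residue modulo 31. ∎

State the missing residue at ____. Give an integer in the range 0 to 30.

3^64 · 3^32 · 3^16 · 3^1 ≡ 19 · 9 · 28 · 3 = 14364.
14364 mod 31 = 11, so 3^113 ≡ 11 (mod 31).

11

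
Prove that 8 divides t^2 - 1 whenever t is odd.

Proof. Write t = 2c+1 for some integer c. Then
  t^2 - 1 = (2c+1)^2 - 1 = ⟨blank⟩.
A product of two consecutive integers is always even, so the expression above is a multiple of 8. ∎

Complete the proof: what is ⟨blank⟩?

(2c+1)^2 - 1 = 4c^2 + 4c + 1 - 1 = 4c^2 + 4c = 4c(c+1).
Since c and c+1 are consecutive, c(c+1) is even, and 4·(even) is a multiple of 8.

4c(c + 1)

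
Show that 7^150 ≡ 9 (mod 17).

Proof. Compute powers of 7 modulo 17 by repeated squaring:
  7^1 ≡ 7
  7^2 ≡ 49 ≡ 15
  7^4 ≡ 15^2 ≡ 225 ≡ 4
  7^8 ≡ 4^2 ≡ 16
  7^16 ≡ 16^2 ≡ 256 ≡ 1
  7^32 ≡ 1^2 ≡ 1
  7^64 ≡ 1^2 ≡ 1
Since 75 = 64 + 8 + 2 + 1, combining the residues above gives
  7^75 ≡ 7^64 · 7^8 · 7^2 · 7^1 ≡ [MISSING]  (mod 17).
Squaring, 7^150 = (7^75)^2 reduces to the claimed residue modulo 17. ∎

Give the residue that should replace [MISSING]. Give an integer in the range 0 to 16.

7^64 · 7^8 · 7^2 · 7^1 ≡ 1 · 16 · 15 · 7 = 1680.
1680 mod 17 = 14, so 7^75 ≡ 14 (mod 17).

14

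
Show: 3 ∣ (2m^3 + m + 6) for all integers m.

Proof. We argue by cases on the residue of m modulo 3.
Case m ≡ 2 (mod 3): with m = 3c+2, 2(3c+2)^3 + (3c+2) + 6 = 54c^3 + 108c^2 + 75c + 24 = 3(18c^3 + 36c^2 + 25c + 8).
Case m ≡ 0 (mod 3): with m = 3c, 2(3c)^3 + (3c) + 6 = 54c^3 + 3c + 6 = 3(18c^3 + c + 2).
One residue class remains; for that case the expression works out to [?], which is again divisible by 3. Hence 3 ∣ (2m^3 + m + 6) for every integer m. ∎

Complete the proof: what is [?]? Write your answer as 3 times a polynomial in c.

Only m ≡ 1 (mod 3) is unaccounted for. Put m = 3c+1:
2(3c+1)^3 + (3c+1) + 6 expands to 54c^3 + 54c^2 + 21c + 9,
and factoring out 3 leaves 3(18c^3 + 18c^2 + 7c + 3).

3(18c^3 + 18c^2 + 7c + 3)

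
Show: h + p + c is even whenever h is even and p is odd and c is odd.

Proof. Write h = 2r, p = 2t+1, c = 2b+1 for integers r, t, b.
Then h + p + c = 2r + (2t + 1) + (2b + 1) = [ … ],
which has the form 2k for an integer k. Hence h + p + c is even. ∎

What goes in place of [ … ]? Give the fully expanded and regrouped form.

2(b + r + t + 1)

Expanding: 2r + (2t + 1) + (2b + 1) = 2b + 2r + 2t + 2.
Every term is even; pulling out the factor of 2 gives 2(b + r + t + 1).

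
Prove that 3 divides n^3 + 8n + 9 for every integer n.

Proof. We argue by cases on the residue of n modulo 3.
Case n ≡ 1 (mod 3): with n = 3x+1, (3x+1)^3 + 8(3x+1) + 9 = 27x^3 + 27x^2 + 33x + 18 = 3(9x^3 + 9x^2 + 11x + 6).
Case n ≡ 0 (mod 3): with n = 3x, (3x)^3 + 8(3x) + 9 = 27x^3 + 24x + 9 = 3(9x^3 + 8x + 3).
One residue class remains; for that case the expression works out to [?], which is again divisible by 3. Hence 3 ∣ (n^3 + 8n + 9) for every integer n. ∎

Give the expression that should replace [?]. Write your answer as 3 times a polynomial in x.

Only n ≡ 2 (mod 3) is unaccounted for. Put n = 3x+2:
(3x+2)^3 + 8(3x+2) + 9 expands to 27x^3 + 54x^2 + 60x + 33,
and factoring out 3 leaves 3(9x^3 + 18x^2 + 20x + 11).

3(9x^3 + 18x^2 + 20x + 11)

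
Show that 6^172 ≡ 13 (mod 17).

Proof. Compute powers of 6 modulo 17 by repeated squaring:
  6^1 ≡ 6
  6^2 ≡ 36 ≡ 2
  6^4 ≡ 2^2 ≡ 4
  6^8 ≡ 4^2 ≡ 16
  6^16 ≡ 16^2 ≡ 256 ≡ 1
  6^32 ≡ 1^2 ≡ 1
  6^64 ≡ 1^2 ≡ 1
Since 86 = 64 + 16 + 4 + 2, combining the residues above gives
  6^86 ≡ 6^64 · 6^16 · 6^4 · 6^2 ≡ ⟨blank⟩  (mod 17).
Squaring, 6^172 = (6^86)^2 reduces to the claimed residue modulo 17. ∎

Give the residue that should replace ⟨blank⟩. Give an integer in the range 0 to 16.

6^64 · 6^16 · 6^4 · 6^2 ≡ 1 · 1 · 4 · 2 = 8.
8 mod 17 = 8, so 6^86 ≡ 8 (mod 17).

8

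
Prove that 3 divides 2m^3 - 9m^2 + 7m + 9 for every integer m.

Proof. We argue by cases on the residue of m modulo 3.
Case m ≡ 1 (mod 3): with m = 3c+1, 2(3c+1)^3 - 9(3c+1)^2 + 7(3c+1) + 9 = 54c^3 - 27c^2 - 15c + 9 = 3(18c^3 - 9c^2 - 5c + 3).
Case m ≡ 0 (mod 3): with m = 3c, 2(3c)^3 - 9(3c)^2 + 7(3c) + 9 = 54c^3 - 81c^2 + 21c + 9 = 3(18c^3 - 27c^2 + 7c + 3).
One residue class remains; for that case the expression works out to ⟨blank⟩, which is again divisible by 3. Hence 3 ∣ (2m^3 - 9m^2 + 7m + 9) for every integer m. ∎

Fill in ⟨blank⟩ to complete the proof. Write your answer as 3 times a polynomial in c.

3(18c^3 + 9c^2 - 5c + 1)

Only m ≡ 2 (mod 3) is unaccounted for. Put m = 3c+2:
2(3c+2)^3 - 9(3c+2)^2 + 7(3c+2) + 9 expands to 54c^3 + 27c^2 - 15c + 3,
and factoring out 3 leaves 3(18c^3 + 9c^2 - 5c + 1).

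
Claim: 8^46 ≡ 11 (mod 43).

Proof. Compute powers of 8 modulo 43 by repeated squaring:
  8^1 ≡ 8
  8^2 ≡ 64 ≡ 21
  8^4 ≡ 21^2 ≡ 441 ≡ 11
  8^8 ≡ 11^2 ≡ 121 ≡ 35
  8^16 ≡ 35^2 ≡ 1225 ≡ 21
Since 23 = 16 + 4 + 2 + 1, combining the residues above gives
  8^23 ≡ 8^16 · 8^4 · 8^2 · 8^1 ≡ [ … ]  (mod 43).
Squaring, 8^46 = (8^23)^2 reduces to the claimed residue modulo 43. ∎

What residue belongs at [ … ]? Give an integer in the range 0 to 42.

8^16 · 8^4 · 8^2 · 8^1 ≡ 21 · 11 · 21 · 8 = 38808.
38808 mod 43 = 22, so 8^23 ≡ 22 (mod 43).

22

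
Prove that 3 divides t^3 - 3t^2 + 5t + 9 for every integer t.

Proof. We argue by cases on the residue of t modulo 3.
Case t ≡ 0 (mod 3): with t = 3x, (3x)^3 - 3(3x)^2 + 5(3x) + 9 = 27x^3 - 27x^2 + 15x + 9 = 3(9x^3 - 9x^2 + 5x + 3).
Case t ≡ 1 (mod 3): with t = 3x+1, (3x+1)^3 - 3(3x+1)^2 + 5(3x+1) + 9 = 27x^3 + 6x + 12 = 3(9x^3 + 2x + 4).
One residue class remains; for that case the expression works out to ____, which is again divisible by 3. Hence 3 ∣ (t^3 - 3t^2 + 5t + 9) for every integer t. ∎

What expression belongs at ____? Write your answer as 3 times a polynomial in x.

3(9x^3 + 9x^2 + 5x + 5)

The residues treated are {0, 1}, so the missing case is t ≡ 2 (mod 3); write t = 3x+2.
Then (3x+2)^3 - 3(3x+2)^2 + 5(3x+2) + 9 = 27x^3 + 27x^2 + 15x + 15 = 3(9x^3 + 9x^2 + 5x + 5).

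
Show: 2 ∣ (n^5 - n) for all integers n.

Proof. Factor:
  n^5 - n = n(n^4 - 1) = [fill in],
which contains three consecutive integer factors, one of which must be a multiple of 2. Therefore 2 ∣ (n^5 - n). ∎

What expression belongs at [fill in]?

(n - 1)n(n + 1)(n^2 + 1)

n^4 - 1 = (n^2 - 1)(n^2 + 1), and n^2 - 1 = (n-1)(n+1).
So n(n^4 - 1) = (n - 1)n(n + 1)(n^2 + 1).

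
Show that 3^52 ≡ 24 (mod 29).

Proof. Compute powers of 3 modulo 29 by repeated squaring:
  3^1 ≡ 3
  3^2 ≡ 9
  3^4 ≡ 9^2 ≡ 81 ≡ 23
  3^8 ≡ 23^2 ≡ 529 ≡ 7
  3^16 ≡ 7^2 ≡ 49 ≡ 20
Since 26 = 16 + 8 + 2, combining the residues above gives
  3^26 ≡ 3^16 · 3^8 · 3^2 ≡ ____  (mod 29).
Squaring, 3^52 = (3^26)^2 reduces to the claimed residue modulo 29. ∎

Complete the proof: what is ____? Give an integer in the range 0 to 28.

13

3^16 · 3^8 · 3^2 ≡ 20 · 7 · 9 = 1260.
1260 mod 29 = 13, so 3^26 ≡ 13 (mod 29).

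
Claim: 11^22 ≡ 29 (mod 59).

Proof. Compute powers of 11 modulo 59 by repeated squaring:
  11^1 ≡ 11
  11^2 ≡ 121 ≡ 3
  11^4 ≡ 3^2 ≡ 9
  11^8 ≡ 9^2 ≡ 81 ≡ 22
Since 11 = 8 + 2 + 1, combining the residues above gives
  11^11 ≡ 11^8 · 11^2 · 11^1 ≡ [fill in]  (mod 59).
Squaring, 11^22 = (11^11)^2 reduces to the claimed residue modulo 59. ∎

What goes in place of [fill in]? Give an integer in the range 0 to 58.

Multiply the listed residues: 22 · 3 · 11 = 66 → 726.
Reducing modulo 59: 726 = 12·59 + 18, so 11^11 ≡ 18.

18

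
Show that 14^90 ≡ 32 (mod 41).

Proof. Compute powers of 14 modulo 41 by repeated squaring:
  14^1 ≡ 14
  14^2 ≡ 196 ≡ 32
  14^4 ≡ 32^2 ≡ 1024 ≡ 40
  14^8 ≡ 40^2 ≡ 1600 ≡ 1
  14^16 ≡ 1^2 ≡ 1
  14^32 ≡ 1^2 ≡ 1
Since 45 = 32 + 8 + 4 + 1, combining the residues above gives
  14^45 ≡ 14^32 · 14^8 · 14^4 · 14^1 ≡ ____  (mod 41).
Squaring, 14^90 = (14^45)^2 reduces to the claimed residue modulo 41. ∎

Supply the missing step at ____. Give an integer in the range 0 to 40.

Multiply the listed residues: 1 · 1 · 40 · 14 = 1 → 40 → 560.
Reducing modulo 41: 560 = 13·41 + 27, so 14^45 ≡ 27.

27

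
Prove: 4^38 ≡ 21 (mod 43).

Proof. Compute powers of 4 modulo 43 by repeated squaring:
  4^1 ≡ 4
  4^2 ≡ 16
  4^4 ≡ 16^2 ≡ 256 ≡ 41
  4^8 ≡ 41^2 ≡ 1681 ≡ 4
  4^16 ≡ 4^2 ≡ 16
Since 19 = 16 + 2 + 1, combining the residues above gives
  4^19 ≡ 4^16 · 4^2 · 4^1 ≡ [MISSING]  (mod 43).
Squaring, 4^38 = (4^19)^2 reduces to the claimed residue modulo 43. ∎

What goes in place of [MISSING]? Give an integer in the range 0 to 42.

35

Multiply the listed residues: 16 · 16 · 4 = 256 → 1024.
Reducing modulo 43: 1024 = 23·43 + 35, so 4^19 ≡ 35.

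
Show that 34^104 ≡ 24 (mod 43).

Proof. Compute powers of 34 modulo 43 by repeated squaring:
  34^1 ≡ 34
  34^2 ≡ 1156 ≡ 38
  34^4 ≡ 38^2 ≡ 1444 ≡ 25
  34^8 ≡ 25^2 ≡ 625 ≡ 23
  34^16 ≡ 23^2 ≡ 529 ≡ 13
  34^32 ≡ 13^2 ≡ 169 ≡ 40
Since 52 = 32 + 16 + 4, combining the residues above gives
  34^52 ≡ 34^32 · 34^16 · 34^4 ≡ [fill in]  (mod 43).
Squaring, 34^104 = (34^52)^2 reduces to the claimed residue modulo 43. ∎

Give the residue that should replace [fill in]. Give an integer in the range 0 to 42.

Multiply the listed residues: 40 · 13 · 25 = 520 → 13000.
Reducing modulo 43: 13000 = 302·43 + 14, so 34^52 ≡ 14.

14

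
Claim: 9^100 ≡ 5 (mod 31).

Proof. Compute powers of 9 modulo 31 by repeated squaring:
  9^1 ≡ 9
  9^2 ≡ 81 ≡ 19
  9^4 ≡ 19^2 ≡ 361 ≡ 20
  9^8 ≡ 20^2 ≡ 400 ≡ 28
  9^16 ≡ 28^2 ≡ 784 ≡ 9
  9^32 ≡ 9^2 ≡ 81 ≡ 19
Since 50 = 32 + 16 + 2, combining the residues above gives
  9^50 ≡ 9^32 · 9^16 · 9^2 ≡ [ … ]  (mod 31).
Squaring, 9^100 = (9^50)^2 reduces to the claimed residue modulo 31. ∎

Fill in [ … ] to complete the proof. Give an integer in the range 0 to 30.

Multiply the listed residues: 19 · 9 · 19 = 171 → 3249.
Reducing modulo 31: 3249 = 104·31 + 25, so 9^50 ≡ 25.

25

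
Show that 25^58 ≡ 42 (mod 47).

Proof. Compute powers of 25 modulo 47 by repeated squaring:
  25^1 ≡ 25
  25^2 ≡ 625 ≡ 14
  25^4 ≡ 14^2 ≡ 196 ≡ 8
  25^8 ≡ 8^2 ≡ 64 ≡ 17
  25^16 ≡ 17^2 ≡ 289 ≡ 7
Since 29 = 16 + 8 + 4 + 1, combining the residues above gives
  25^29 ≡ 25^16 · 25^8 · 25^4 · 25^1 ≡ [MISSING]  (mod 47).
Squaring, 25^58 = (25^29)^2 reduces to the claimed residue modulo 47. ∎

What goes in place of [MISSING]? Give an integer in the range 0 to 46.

25^16 · 25^8 · 25^4 · 25^1 ≡ 7 · 17 · 8 · 25 = 23800.
23800 mod 47 = 18, so 25^29 ≡ 18 (mod 47).

18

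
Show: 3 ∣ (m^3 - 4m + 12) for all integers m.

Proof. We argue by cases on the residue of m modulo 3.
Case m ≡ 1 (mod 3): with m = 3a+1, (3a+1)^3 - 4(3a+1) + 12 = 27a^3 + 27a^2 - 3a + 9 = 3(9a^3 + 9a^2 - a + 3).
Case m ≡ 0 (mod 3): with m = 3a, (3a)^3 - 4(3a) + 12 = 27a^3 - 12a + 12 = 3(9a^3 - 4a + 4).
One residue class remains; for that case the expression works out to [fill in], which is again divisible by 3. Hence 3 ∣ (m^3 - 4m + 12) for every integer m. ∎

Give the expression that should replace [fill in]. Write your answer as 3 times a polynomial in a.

Only m ≡ 2 (mod 3) is unaccounted for. Put m = 3a+2:
(3a+2)^3 - 4(3a+2) + 12 expands to 27a^3 + 54a^2 + 24a + 12,
and factoring out 3 leaves 3(9a^3 + 18a^2 + 8a + 4).

3(9a^3 + 18a^2 + 8a + 4)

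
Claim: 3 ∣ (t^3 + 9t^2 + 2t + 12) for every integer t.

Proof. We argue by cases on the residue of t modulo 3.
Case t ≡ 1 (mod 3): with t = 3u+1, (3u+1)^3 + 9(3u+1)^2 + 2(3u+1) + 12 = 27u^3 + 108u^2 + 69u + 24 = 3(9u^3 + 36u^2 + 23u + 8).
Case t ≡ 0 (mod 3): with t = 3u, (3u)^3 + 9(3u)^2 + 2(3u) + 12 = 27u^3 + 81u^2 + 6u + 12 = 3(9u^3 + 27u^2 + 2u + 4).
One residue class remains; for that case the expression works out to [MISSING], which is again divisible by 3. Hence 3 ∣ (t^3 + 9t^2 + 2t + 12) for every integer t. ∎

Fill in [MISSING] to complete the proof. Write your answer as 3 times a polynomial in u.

The residues treated are {1, 0}, so the missing case is t ≡ 2 (mod 3); write t = 3u+2.
Then (3u+2)^3 + 9(3u+2)^2 + 2(3u+2) + 12 = 27u^3 + 135u^2 + 150u + 60 = 3(9u^3 + 45u^2 + 50u + 20).

3(9u^3 + 45u^2 + 50u + 20)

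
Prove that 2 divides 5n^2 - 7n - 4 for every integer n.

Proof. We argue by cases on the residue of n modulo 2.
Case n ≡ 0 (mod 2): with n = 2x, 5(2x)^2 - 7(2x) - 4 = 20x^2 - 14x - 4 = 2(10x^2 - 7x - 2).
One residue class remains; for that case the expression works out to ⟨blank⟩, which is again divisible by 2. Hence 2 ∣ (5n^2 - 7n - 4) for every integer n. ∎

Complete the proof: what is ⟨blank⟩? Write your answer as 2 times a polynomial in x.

2(10x^2 + 3x - 3)

Only n ≡ 1 (mod 2) is unaccounted for. Put n = 2x+1:
5(2x+1)^2 - 7(2x+1) - 4 expands to 20x^2 + 6x - 6,
and factoring out 2 leaves 2(10x^2 + 3x - 3).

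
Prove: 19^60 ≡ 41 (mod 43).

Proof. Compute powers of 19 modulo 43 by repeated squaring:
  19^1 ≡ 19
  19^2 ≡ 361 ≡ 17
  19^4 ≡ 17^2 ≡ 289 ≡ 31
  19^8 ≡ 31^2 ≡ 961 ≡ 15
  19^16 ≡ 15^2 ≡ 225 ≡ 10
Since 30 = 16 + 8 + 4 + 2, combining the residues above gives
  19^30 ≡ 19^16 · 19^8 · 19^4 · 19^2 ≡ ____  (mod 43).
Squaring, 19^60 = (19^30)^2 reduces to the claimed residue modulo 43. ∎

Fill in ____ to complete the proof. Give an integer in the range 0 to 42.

16

19^16 · 19^8 · 19^4 · 19^2 ≡ 10 · 15 · 31 · 17 = 79050.
79050 mod 43 = 16, so 19^30 ≡ 16 (mod 43).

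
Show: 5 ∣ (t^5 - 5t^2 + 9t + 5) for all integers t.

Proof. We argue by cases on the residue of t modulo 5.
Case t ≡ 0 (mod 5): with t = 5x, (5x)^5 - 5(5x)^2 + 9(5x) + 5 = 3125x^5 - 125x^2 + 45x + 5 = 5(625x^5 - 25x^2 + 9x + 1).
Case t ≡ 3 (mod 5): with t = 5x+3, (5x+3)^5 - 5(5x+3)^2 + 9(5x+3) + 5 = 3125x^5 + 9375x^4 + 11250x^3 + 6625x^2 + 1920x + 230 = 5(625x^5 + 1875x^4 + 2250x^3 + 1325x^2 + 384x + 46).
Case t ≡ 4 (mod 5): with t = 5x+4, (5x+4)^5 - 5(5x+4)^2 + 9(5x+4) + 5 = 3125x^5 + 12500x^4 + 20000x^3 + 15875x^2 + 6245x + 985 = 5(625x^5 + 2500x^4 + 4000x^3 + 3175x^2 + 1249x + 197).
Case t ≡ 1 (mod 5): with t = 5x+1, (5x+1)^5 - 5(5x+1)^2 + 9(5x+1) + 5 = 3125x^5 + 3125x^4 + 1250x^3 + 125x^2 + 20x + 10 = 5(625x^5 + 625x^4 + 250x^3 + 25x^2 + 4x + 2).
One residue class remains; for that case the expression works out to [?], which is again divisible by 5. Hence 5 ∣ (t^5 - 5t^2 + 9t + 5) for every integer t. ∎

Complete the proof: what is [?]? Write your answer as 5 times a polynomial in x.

5(625x^5 + 1250x^4 + 1000x^3 + 375x^2 + 69x + 7)

Only t ≡ 2 (mod 5) is unaccounted for. Put t = 5x+2:
(5x+2)^5 - 5(5x+2)^2 + 9(5x+2) + 5 expands to 3125x^5 + 6250x^4 + 5000x^3 + 1875x^2 + 345x + 35,
and factoring out 5 leaves 5(625x^5 + 1250x^4 + 1000x^3 + 375x^2 + 69x + 7).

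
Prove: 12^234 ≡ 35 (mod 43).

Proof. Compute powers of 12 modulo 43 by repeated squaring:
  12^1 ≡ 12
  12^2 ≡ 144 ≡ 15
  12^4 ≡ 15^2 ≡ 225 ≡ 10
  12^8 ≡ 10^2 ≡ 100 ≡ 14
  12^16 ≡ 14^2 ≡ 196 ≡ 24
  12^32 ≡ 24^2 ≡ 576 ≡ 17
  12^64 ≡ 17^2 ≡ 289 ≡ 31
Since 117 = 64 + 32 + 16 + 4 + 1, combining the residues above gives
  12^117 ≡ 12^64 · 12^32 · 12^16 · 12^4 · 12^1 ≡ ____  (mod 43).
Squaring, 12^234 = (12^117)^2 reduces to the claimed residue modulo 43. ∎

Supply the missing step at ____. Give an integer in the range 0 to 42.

32

12^64 · 12^32 · 12^16 · 12^4 · 12^1 ≡ 31 · 17 · 24 · 10 · 12 = 1517760.
1517760 mod 43 = 32, so 12^117 ≡ 32 (mod 43).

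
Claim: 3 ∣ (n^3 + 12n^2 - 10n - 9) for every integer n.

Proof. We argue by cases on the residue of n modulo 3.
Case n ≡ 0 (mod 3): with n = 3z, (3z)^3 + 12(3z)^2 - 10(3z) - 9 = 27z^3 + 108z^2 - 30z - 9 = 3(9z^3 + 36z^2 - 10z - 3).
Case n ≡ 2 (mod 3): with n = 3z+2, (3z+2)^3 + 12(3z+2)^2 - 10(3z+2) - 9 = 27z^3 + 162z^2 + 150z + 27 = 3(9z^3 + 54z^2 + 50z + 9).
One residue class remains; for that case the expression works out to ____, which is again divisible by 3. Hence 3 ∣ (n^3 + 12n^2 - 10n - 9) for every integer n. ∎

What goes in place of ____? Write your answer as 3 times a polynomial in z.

3(9z^3 + 45z^2 + 17z - 2)

The residues treated are {0, 2}, so the missing case is n ≡ 1 (mod 3); write n = 3z+1.
Then (3z+1)^3 + 12(3z+1)^2 - 10(3z+1) - 9 = 27z^3 + 135z^2 + 51z - 6 = 3(9z^3 + 45z^2 + 17z - 2).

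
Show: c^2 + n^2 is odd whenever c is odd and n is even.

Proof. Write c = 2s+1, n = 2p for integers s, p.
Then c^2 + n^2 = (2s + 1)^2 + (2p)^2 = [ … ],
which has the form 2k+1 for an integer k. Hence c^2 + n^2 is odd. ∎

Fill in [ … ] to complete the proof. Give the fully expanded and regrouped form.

2(2p^2 + 2s^2 + 2s) + 1

(2s + 1)^2 + (2p)^2 = 4p^2 + 4s^2 + 4s + 1
= 2(2p^2 + 2s^2 + 2s) + 1.
Since 2p^2 + 2s^2 + 2s is an integer, the sum of squares is of the form 2k+1 for an integer k.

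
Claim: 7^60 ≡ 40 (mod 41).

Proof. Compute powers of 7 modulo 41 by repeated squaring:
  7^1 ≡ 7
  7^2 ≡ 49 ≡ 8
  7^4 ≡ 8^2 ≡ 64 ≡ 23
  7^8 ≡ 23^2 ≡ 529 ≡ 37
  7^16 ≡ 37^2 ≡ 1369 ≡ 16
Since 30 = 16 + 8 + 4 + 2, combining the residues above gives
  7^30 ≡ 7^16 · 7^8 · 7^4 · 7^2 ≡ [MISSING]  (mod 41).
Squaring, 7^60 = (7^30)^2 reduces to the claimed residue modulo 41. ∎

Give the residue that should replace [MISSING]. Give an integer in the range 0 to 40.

7^16 · 7^8 · 7^4 · 7^2 ≡ 16 · 37 · 23 · 8 = 108928.
108928 mod 41 = 32, so 7^30 ≡ 32 (mod 41).

32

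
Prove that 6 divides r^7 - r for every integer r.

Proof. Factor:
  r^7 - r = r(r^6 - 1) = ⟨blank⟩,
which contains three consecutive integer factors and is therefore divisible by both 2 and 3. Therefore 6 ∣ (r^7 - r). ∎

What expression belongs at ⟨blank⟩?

(r - 1)r(r + 1)(r^4 + r^2 + 1)

r^6 - 1 = (r^2 - 1)(r^4 + r^2 + 1), and r^2 - 1 = (r-1)(r+1).
So r(r^6 - 1) = (r - 1)r(r + 1)(r^4 + r^2 + 1).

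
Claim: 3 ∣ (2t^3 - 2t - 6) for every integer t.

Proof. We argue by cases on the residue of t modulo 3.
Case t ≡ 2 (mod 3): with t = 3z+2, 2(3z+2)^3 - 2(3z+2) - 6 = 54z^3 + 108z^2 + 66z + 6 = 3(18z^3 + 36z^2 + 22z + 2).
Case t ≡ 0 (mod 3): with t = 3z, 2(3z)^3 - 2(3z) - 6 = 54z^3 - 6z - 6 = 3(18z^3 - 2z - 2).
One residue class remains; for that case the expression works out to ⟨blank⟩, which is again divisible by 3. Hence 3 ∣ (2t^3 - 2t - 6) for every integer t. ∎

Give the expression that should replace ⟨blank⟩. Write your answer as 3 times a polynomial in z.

3(18z^3 + 18z^2 + 4z - 2)

Only t ≡ 1 (mod 3) is unaccounted for. Put t = 3z+1:
2(3z+1)^3 - 2(3z+1) - 6 expands to 54z^3 + 54z^2 + 12z - 6,
and factoring out 3 leaves 3(18z^3 + 18z^2 + 4z - 2).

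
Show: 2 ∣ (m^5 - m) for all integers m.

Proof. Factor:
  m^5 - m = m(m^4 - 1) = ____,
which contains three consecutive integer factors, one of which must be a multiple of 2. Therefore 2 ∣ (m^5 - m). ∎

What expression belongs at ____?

(m - 1)m(m + 1)(m^2 + 1)

m^4 - 1 = (m^2 - 1)(m^2 + 1), and m^2 - 1 = (m-1)(m+1).
So m(m^4 - 1) = (m - 1)m(m + 1)(m^2 + 1).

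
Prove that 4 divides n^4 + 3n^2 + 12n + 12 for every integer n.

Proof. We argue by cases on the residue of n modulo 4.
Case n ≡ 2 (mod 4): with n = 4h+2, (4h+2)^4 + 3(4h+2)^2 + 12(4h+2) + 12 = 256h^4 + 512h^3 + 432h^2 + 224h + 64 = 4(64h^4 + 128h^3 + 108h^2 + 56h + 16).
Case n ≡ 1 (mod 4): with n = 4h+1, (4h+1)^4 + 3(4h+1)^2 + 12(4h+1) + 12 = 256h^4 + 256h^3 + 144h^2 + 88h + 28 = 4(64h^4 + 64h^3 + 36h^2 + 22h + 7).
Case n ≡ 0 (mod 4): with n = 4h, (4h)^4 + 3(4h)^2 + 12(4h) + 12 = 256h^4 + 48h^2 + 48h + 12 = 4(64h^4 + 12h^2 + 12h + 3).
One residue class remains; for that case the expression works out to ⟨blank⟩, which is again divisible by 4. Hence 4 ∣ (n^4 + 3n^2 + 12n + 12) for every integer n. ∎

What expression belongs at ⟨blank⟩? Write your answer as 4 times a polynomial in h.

4(64h^4 + 192h^3 + 228h^2 + 138h + 39)

Only n ≡ 3 (mod 4) is unaccounted for. Put n = 4h+3:
(4h+3)^4 + 3(4h+3)^2 + 12(4h+3) + 12 expands to 256h^4 + 768h^3 + 912h^2 + 552h + 156,
and factoring out 4 leaves 4(64h^4 + 192h^3 + 228h^2 + 138h + 39).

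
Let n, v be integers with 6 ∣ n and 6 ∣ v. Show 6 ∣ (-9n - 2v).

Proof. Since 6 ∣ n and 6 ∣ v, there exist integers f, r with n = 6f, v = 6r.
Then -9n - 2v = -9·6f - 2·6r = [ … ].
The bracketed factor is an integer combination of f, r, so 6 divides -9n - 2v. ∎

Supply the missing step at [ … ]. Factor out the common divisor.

Pull the common 6 out of every term: -9·6f - 2·6r = 6(-9f - 2r).
-9f - 2r is an integer, which exhibits the divisibility.

6(-9f - 2r)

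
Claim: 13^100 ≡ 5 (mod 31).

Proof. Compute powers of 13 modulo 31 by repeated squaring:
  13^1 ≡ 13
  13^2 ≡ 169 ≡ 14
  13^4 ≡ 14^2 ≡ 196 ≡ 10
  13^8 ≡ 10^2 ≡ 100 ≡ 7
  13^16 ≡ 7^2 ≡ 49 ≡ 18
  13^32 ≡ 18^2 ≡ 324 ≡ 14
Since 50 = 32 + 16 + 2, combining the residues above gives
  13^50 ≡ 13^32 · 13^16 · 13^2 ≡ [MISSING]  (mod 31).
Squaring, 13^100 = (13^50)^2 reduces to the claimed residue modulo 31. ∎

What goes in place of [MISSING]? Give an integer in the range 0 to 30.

13^32 · 13^16 · 13^2 ≡ 14 · 18 · 14 = 3528.
3528 mod 31 = 25, so 13^50 ≡ 25 (mod 31).

25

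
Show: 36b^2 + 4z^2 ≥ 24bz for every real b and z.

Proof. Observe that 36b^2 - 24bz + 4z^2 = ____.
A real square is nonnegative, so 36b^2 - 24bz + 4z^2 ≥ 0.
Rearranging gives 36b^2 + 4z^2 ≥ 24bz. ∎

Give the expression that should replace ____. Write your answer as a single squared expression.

(6b - 2z)^2

The leading and trailing coefficients are 6^2 and 2^2, and 24 = 2·6·2, so the trinomial is (6b - 2z)^2.
Hence 36b^2 - 24bz + 4z^2 ≥ 0.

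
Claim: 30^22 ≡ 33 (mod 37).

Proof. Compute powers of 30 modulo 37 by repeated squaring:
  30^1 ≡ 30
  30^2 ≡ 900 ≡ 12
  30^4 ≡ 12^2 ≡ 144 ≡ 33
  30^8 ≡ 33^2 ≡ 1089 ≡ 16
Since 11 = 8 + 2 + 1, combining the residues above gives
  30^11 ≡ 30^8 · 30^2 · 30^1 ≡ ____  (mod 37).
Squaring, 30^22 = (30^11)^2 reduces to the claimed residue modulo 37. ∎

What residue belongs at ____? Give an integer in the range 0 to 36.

25

30^8 · 30^2 · 30^1 ≡ 16 · 12 · 30 = 5760.
5760 mod 37 = 25, so 30^11 ≡ 25 (mod 37).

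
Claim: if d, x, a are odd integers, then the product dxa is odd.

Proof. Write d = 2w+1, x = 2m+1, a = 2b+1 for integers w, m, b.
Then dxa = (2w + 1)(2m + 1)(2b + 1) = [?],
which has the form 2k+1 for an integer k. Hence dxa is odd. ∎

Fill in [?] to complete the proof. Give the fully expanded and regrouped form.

2(4bmw + 2bm + 2bw + b + 2mw + m + w) + 1

(2w + 1)(2m + 1)(2b + 1) = 8bmw + 4bm + 4bw + 2b + 4mw + 2m + 2w + 1
= 2(4bmw + 2bm + 2bw + b + 2mw + m + w) + 1.
Since 4bmw + 2bm + 2bw + b + 2mw + m + w is an integer, the product is of the form 2k+1 for an integer k.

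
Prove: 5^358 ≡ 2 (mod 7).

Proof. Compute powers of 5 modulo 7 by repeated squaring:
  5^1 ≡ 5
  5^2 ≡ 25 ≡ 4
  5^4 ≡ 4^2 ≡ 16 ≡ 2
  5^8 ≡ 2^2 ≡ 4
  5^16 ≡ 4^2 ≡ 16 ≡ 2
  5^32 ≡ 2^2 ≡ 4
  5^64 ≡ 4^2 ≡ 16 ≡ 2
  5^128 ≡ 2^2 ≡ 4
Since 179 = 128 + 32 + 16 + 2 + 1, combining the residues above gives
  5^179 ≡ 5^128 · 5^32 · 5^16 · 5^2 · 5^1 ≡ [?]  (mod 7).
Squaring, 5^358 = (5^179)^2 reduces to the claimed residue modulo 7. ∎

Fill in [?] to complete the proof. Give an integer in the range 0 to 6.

5^128 · 5^32 · 5^16 · 5^2 · 5^1 ≡ 4 · 4 · 2 · 4 · 5 = 640.
640 mod 7 = 3, so 5^179 ≡ 3 (mod 7).

3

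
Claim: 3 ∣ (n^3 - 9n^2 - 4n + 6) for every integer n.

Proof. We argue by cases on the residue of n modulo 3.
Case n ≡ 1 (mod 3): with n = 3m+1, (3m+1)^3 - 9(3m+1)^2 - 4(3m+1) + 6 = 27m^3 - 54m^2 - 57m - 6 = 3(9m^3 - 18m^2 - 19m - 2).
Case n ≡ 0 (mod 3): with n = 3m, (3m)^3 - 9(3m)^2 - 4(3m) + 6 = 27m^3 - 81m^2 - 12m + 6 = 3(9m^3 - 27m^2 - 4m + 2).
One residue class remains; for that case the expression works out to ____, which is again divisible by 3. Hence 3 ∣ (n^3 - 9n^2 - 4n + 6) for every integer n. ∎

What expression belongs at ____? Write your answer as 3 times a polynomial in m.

Only n ≡ 2 (mod 3) is unaccounted for. Put n = 3m+2:
(3m+2)^3 - 9(3m+2)^2 - 4(3m+2) + 6 expands to 27m^3 - 27m^2 - 84m - 30,
and factoring out 3 leaves 3(9m^3 - 9m^2 - 28m - 10).

3(9m^3 - 9m^2 - 28m - 10)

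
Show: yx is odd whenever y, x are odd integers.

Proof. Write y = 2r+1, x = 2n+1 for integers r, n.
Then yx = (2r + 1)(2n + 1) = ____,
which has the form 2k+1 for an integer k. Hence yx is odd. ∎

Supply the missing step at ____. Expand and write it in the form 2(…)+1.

(2r + 1)(2n + 1) = 4nr + 2n + 2r + 1
= 2(2nr + n + r) + 1.
Since 2nr + n + r is an integer, the product is of the form 2k+1 for an integer k.

2(2nr + n + r) + 1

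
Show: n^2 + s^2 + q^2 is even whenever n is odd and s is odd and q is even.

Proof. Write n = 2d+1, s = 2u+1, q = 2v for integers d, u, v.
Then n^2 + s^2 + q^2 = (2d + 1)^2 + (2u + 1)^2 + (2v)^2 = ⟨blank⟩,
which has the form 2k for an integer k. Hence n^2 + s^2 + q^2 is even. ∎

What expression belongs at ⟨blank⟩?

2(2d^2 + 2d + 2u^2 + 2u + 2v^2 + 1)

Expanding: (2d + 1)^2 + (2u + 1)^2 + (2v)^2 = 4d^2 + 4d + 4u^2 + 4u + 4v^2 + 2.
Every term is even; pulling out the factor of 2 gives 2(2d^2 + 2d + 2u^2 + 2u + 2v^2 + 1).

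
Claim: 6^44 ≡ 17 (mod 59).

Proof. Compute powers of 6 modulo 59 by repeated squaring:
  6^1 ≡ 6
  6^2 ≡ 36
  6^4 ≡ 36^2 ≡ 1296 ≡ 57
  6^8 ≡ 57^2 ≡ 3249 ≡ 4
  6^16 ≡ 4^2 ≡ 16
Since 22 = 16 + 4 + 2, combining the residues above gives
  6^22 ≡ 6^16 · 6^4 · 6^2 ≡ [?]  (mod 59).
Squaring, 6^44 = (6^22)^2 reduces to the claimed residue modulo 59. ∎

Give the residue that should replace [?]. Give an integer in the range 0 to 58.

Multiply the listed residues: 16 · 57 · 36 = 912 → 32832.
Reducing modulo 59: 32832 = 556·59 + 28, so 6^22 ≡ 28.

28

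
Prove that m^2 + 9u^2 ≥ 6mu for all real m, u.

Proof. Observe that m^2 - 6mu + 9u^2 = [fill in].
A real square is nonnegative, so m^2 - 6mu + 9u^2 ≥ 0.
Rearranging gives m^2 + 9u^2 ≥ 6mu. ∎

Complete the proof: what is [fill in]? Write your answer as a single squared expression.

(m - 3u)^2

m^2 - 6mu + 9u^2 is a perfect-square trinomial: the outer terms are (m)^2 and (3u)^2, and the cross term is -2·m·3u.
So m^2 - 6mu + 9u^2 = (m - 3u)^2 ≥ 0.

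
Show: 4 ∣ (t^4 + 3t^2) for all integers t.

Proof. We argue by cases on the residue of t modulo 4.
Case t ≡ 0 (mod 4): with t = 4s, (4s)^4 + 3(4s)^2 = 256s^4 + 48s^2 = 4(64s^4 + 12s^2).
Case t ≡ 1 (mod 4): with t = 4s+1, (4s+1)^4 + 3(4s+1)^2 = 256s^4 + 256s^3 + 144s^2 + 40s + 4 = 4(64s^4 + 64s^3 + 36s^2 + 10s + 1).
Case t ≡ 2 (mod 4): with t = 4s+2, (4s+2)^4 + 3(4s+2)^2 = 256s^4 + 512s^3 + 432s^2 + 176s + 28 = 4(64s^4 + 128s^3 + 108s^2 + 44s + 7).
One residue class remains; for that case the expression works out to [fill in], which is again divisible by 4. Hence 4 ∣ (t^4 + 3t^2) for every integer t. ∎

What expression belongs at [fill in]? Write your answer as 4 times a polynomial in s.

4(64s^4 + 192s^3 + 228s^2 + 126s + 27)

Only t ≡ 3 (mod 4) is unaccounted for. Put t = 4s+3:
(4s+3)^4 + 3(4s+3)^2 expands to 256s^4 + 768s^3 + 912s^2 + 504s + 108,
and factoring out 4 leaves 4(64s^4 + 192s^3 + 228s^2 + 126s + 27).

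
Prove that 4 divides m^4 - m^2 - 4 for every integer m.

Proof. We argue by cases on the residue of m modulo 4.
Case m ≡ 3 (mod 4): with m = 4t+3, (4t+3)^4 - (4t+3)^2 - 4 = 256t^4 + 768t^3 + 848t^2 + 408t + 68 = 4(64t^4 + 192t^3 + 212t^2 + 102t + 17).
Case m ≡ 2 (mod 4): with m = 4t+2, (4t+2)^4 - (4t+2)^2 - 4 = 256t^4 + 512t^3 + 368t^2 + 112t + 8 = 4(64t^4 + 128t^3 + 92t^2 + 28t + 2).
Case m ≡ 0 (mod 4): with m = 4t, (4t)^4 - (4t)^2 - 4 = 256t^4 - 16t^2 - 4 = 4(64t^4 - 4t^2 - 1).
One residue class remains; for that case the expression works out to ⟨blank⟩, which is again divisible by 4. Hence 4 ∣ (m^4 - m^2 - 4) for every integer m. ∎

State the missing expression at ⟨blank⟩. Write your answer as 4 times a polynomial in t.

The residues treated are {3, 2, 0}, so the missing case is m ≡ 1 (mod 4); write m = 4t+1.
Then (4t+1)^4 - (4t+1)^2 - 4 = 256t^4 + 256t^3 + 80t^2 + 8t - 4 = 4(64t^4 + 64t^3 + 20t^2 + 2t - 1).

4(64t^4 + 64t^3 + 20t^2 + 2t - 1)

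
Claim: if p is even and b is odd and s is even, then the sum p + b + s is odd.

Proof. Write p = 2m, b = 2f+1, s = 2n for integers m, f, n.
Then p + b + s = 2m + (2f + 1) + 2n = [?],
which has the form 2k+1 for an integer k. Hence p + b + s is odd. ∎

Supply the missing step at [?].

Expanding: 2m + (2f + 1) + 2n = 2f + 2m + 2n + 1.
Every term except the constant is even, so this is 2(f + m + n) + 1,
and f + m + n ∈ ℤ gives the required form.

2(f + m + n) + 1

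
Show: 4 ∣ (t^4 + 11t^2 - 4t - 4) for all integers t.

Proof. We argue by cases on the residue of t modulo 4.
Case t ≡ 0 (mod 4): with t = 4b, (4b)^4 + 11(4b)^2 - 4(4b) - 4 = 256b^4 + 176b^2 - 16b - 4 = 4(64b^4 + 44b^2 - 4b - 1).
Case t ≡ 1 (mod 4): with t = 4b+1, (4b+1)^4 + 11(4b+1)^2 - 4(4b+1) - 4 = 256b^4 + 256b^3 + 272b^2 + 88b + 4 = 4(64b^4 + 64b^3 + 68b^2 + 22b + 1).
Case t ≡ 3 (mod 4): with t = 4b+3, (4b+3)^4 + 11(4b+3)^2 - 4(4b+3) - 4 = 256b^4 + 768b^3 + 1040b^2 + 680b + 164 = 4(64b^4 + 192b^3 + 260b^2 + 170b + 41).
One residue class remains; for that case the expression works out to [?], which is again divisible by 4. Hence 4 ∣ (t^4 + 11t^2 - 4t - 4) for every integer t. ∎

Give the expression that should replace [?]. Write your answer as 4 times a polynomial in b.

4(64b^4 + 128b^3 + 140b^2 + 72b + 12)

The residues treated are {0, 1, 3}, so the missing case is t ≡ 2 (mod 4); write t = 4b+2.
Then (4b+2)^4 + 11(4b+2)^2 - 4(4b+2) - 4 = 256b^4 + 512b^3 + 560b^2 + 288b + 48 = 4(64b^4 + 128b^3 + 140b^2 + 72b + 12).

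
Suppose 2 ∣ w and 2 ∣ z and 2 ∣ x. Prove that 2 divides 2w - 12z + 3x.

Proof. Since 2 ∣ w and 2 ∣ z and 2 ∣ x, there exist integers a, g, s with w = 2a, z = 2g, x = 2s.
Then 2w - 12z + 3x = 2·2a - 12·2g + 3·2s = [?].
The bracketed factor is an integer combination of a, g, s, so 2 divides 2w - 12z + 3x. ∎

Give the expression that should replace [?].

Each term has a factor of 2: 2·2a - 12·2g + 3·2s = 2·(2a - 12g + 3s).
Since 2a - 12g + 3s is an integer, 2 ∣ (2w - 12z + 3x).

2(2a - 12g + 3s)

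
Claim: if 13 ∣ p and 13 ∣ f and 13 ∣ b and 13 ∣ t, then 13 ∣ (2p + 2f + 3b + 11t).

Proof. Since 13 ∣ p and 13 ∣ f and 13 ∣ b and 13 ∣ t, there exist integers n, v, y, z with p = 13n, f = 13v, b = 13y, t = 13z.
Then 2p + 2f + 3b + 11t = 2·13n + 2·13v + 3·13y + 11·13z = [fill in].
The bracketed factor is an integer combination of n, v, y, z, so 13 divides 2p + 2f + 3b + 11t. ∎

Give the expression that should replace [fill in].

13(2n + 2v + 3y + 11z)

Pull the common 13 out of every term: 2·13n + 2·13v + 3·13y + 11·13z = 13(2n + 2v + 3y + 11z).
2n + 2v + 3y + 11z is an integer, which exhibits the divisibility.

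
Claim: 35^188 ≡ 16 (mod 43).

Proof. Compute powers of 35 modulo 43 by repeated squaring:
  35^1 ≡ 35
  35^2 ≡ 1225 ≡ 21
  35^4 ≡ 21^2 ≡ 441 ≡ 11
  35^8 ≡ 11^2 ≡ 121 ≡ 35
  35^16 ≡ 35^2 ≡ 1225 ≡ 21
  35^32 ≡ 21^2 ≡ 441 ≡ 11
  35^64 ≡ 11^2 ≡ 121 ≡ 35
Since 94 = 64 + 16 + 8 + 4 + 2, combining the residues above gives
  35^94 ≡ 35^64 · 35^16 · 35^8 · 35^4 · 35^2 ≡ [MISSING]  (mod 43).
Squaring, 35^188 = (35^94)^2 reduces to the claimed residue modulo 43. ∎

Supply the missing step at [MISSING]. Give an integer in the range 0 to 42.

35^64 · 35^16 · 35^8 · 35^4 · 35^2 ≡ 35 · 21 · 35 · 11 · 21 = 5942475.
5942475 mod 43 = 4, so 35^94 ≡ 4 (mod 43).

4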